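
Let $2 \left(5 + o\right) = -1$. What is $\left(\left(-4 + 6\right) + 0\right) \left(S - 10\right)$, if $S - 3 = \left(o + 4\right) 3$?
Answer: $-23$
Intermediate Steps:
$o = - \frac{11}{2}$ ($o = -5 + \frac{1}{2} \left(-1\right) = -5 - \frac{1}{2} = - \frac{11}{2} \approx -5.5$)
$S = - \frac{3}{2}$ ($S = 3 + \left(- \frac{11}{2} + 4\right) 3 = 3 - \frac{9}{2} = - \frac{3}{2} \approx -1.5$)
$\left(\left(-4 + 6\right) + 0\right) \left(S - 10\right) = \left(\left(-4 + 6\right) + 0\right) \left(- \frac{3}{2} - 10\right) = \left(2 + 0\right) \left(- \frac{23}{2}\right) = 2 \left(- \frac{23}{2}\right) = -23$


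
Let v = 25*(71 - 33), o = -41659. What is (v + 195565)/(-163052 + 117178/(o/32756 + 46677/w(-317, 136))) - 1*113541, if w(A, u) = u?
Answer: -7035440035504530117/61963213274132 ≈ -1.1354e+5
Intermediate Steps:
v = 950 (v = 25*38 = 950)
(v + 195565)/(-163052 + 117178/(o/32756 + 46677/w(-317, 136))) - 1*113541 = (950 + 195565)/(-163052 + 117178/(-41659/32756 + 46677/136)) - 1*113541 = 196515/(-163052 + 117178/(-41659*1/32756 + 46677*(1/136))) - 113541 = 196515/(-163052 + 117178/(-41659/32756 + 46677/136)) - 113541 = 196515/(-163052 + 117178/(380821547/1113704)) - 113541 = 196515/(-163052 + 117178*(1113704/380821547)) - 113541 = 196515/(-163052 + 130501607312/380821547) - 113541 = 196515/(-61963213274132/380821547) - 113541 = 196515*(-380821547/61963213274132) - 113541 = -74837146308705/61963213274132 - 113541 = -7035440035504530117/61963213274132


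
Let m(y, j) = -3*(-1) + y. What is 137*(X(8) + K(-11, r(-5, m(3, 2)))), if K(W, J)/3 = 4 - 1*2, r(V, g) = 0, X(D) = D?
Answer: 1918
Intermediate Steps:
m(y, j) = 3 + y
K(W, J) = 6 (K(W, J) = 3*(4 - 1*2) = 3*(4 - 2) = 3*2 = 6)
137*(X(8) + K(-11, r(-5, m(3, 2)))) = 137*(8 + 6) = 137*14 = 1918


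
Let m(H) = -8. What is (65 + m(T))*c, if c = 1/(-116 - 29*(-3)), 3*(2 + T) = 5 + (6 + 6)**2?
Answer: -57/29 ≈ -1.9655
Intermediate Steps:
T = 143/3 (T = -2 + (5 + (6 + 6)**2)/3 = -2 + (5 + 12**2)/3 = -2 + (5 + 144)/3 = -2 + (1/3)*149 = -2 + 149/3 = 143/3 ≈ 47.667)
c = -1/29 (c = 1/(-116 + 87) = 1/(-29) = -1/29 ≈ -0.034483)
(65 + m(T))*c = (65 - 8)*(-1/29) = 57*(-1/29) = -57/29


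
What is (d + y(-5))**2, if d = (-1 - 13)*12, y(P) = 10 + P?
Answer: 26569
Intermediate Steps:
d = -168 (d = -14*12 = -168)
(d + y(-5))**2 = (-168 + (10 - 5))**2 = (-168 + 5)**2 = (-163)**2 = 26569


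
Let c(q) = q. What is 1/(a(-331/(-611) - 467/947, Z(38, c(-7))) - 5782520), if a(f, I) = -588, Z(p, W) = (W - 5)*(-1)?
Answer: -1/5783108 ≈ -1.7292e-7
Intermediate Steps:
Z(p, W) = 5 - W (Z(p, W) = (-5 + W)*(-1) = 5 - W)
1/(a(-331/(-611) - 467/947, Z(38, c(-7))) - 5782520) = 1/(-588 - 5782520) = 1/(-5783108) = -1/5783108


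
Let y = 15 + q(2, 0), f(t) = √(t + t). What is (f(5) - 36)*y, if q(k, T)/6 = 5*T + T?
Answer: -540 + 15*√10 ≈ -492.57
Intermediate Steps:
f(t) = √2*√t (f(t) = √(2*t) = √2*√t)
q(k, T) = 36*T (q(k, T) = 6*(5*T + T) = 6*(6*T) = 36*T)
y = 15 (y = 15 + 36*0 = 15 + 0 = 15)
(f(5) - 36)*y = (√2*√5 - 36)*15 = (√10 - 36)*15 = (-36 + √10)*15 = -540 + 15*√10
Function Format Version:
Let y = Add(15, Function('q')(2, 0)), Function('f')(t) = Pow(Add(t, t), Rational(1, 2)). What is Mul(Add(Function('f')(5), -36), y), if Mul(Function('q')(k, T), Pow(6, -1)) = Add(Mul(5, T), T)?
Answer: Add(-540, Mul(15, Pow(10, Rational(1, 2)))) ≈ -492.57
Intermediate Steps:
Function('f')(t) = Mul(Pow(2, Rational(1, 2)), Pow(t, Rational(1, 2))) (Function('f')(t) = Pow(Mul(2, t), Rational(1, 2)) = Mul(Pow(2, Rational(1, 2)), Pow(t, Rational(1, 2))))
Function('q')(k, T) = Mul(36, T) (Function('q')(k, T) = Mul(6, Add(Mul(5, T), T)) = Mul(6, Mul(6, T)) = Mul(36, T))
y = 15 (y = Add(15, Mul(36, 0)) = Add(15, 0) = 15)
Mul(Add(Function('f')(5), -36), y) = Mul(Add(Mul(Pow(2, Rational(1, 2)), Pow(5, Rational(1, 2))), -36), 15) = Mul(Add(Pow(10, Rational(1, 2)), -36), 15) = Mul(Add(-36, Pow(10, Rational(1, 2))), 15) = Add(-540, Mul(15, Pow(10, Rational(1, 2))))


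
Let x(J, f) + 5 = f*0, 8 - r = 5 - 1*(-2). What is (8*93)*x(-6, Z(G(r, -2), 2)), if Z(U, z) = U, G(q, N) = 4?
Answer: -3720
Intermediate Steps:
r = 1 (r = 8 - (5 - 1*(-2)) = 8 - (5 + 2) = 8 - 1*7 = 8 - 7 = 1)
x(J, f) = -5 (x(J, f) = -5 + f*0 = -5 + 0 = -5)
(8*93)*x(-6, Z(G(r, -2), 2)) = (8*93)*(-5) = 744*(-5) = -3720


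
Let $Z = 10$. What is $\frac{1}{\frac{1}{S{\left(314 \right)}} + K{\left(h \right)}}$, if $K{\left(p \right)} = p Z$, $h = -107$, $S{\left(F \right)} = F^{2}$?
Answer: $- \frac{98596}{105497719} \approx -0.00093458$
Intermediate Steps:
$K{\left(p \right)} = 10 p$ ($K{\left(p \right)} = p 10 = 10 p$)
$\frac{1}{\frac{1}{S{\left(314 \right)}} + K{\left(h \right)}} = \frac{1}{\frac{1}{314^{2}} + 10 \left(-107\right)} = \frac{1}{\frac{1}{98596} - 1070} = \frac{1}{- \frac{105497719}{98596}} = - \frac{98596}{105497719}$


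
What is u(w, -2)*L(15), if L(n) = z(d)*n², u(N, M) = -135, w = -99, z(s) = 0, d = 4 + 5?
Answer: 0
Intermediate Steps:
d = 9
L(n) = 0 (L(n) = 0*n² = 0)
u(w, -2)*L(15) = -135*0 = 0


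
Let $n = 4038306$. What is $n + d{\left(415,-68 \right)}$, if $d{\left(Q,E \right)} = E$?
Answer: $4038238$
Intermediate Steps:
$n + d{\left(415,-68 \right)} = 4038306 - 68 = 4038238$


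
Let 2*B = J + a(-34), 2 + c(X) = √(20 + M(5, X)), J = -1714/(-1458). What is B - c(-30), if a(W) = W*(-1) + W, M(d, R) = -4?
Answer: -2059/1458 ≈ -1.4122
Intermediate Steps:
J = 857/729 (J = -1714*(-1/1458) = 857/729 ≈ 1.1756)
c(X) = 2 (c(X) = -2 + √(20 - 4) = -2 + √16 = -2 + 4 = 2)
a(W) = 0 (a(W) = -W + W = 0)
B = 857/1458 (B = (857/729 + 0)/2 = (½)*(857/729) = 857/1458 ≈ 0.58779)
B - c(-30) = 857/1458 - 1*2 = 857/1458 - 2 = -2059/1458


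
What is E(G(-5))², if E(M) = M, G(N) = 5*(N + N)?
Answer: 2500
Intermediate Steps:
G(N) = 10*N (G(N) = 5*(2*N) = 10*N)
E(G(-5))² = (10*(-5))² = (-50)² = 2500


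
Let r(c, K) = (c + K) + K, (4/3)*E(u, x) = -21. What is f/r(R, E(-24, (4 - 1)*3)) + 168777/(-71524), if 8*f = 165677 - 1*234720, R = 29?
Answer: 616856999/178810 ≈ 3449.8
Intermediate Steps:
E(u, x) = -63/4 (E(u, x) = (3/4)*(-21) = -63/4)
f = -69043/8 (f = (165677 - 1*234720)/8 = (165677 - 234720)/8 = (1/8)*(-69043) = -69043/8 ≈ -8630.4)
r(c, K) = c + 2*K (r(c, K) = (K + c) + K = c + 2*K)
f/r(R, E(-24, (4 - 1)*3)) + 168777/(-71524) = -69043/(8*(29 + 2*(-63/4))) + 168777/(-71524) = -69043/(8*(29 - 63/2)) + 168777*(-1/71524) = -69043/(8*(-5/2)) - 168777/71524 = -69043/8*(-2/5) - 168777/71524 = 69043/20 - 168777/71524 = 616856999/178810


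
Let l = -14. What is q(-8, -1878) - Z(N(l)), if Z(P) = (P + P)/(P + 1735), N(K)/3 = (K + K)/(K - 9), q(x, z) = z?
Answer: -75099510/39989 ≈ -1878.0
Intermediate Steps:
N(K) = 6*K/(-9 + K) (N(K) = 3*((K + K)/(K - 9)) = 3*((2*K)/(-9 + K)) = 3*(2*K/(-9 + K)) = 6*K/(-9 + K))
Z(P) = 2*P/(1735 + P) (Z(P) = (2*P)/(1735 + P) = 2*P/(1735 + P))
q(-8, -1878) - Z(N(l)) = -1878 - 2*6*(-14)/(-9 - 14)/(1735 + 6*(-14)/(-9 - 14)) = -1878 - 2*6*(-14)/(-23)/(1735 + 6*(-14)/(-23)) = -1878 - 2*6*(-14)*(-1/23)/(1735 + 6*(-14)*(-1/23)) = -1878 - 2*84/(23*(1735 + 84/23)) = -1878 - 2*84/(23*39989/23) = -1878 - 2*84*23/(23*39989) = -1878 - 1*168/39989 = -1878 - 168/39989 = -75099510/39989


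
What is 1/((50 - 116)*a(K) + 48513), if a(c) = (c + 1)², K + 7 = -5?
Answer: 1/40527 ≈ 2.4675e-5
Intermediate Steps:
K = -12 (K = -7 - 5 = -12)
a(c) = (1 + c)²
1/((50 - 116)*a(K) + 48513) = 1/((50 - 116)*(1 - 12)² + 48513) = 1/(-66*(-11)² + 48513) = 1/(-66*121 + 48513) = 1/(-7986 + 48513) = 1/40527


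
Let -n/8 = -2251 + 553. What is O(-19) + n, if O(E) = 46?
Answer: 13630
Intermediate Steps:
n = 13584 (n = -8*(-2251 + 553) = -8*(-1698) = 13584)
O(-19) + n = 46 + 13584 = 13630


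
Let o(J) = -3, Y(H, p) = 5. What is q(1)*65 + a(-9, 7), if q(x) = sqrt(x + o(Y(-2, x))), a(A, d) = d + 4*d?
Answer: 35 + 65*I*sqrt(2) ≈ 35.0 + 91.924*I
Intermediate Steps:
a(A, d) = 5*d
q(x) = sqrt(-3 + x) (q(x) = sqrt(x - 3) = sqrt(-3 + x))
q(1)*65 + a(-9, 7) = sqrt(-3 + 1)*65 + 5*7 = sqrt(-2)*65 + 35 = (I*sqrt(2))*65 + 35 = 65*I*sqrt(2) + 35 = 35 + 65*I*sqrt(2)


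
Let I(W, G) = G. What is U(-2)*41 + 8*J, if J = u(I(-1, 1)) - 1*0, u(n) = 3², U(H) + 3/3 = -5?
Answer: -174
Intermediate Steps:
U(H) = -6 (U(H) = -1 - 5 = -6)
u(n) = 9
J = 9 (J = 9 - 1*0 = 9 + 0 = 9)
U(-2)*41 + 8*J = -6*41 + 8*9 = -246 + 72 = -174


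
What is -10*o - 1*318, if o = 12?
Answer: -438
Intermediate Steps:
-10*o - 1*318 = -10*12 - 1*318 = -120 - 318 = -438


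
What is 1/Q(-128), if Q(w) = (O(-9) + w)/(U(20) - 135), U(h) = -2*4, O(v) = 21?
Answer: 143/107 ≈ 1.3364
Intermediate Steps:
U(h) = -8
Q(w) = -21/143 - w/143 (Q(w) = (21 + w)/(-8 - 135) = (21 + w)/(-143) = (21 + w)*(-1/143) = -21/143 - w/143)
1/Q(-128) = 1/(-21/143 - 1/143*(-128)) = 1/(-21/143 + 128/143) = 1/(107/143) = 143/107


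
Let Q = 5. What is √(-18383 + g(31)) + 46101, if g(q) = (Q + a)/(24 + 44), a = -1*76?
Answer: 46101 + I*√21251955/34 ≈ 46101.0 + 135.59*I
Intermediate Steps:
a = -76
g(q) = -71/68 (g(q) = (5 - 76)/(24 + 44) = -71/68)
√(-18383 + g(31)) + 46101 = √(-18383 - 71/68) + 46101 = √(-1250115/68) + 46101 = I*√21251955/34 + 46101 = 46101 + I*√21251955/34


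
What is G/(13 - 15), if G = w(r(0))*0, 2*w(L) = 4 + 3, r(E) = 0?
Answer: 0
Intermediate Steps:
w(L) = 7/2 (w(L) = (4 + 3)/2 = (½)*7 = 7/2)
G = 0 (G = (7/2)*0 = 0)
G/(13 - 15) = 0/(13 - 15) = 0/(-2) = -½*0 = 0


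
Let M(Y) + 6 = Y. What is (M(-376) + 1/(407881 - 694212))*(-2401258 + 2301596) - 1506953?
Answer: 10469387026823/286331 ≈ 3.6564e+7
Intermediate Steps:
M(Y) = -6 + Y
(M(-376) + 1/(407881 - 694212))*(-2401258 + 2301596) - 1506953 = ((-6 - 376) + 1/(407881 - 694212))*(-2401258 + 2301596) - 1506953 = (-382 + 1/(-286331))*(-99662) - 1506953 = (-382 - 1/286331)*(-99662) - 1506953 = -109378443/286331*(-99662) - 1506953 = 10900874386266/286331 - 1506953 = 10469387026823/286331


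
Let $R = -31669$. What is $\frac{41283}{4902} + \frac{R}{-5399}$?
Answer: $\frac{126042785}{8821966} \approx 14.287$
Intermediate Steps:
$\frac{41283}{4902} + \frac{R}{-5399} = \frac{41283}{4902} - \frac{31669}{-5399} = 41283 \cdot \frac{1}{4902} - - \frac{31669}{5399} = \frac{13761}{1634} + \frac{31669}{5399} = \frac{126042785}{8821966}$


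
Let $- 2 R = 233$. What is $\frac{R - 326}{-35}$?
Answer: $\frac{177}{14} \approx 12.643$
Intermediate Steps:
$R = - \frac{233}{2}$ ($R = \left(- \frac{1}{2}\right) 233 = - \frac{233}{2} \approx -116.5$)
$\frac{R - 326}{-35} = \frac{- \frac{233}{2} - 326}{-35} = \left(- \frac{233}{2} - 326\right) \left(- \frac{1}{35}\right) = \left(- \frac{885}{2}\right) \left(- \frac{1}{35}\right) = \frac{177}{14}$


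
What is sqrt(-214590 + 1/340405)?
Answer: I*sqrt(24865737283784345)/340405 ≈ 463.24*I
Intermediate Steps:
sqrt(-214590 + 1/340405) = sqrt(-73047508949/340405) = I*sqrt(24865737283784345)/340405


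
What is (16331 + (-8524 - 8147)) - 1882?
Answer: -2222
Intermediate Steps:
(16331 + (-8524 - 8147)) - 1882 = (16331 - 16671) - 1882 = -340 - 1882 = -2222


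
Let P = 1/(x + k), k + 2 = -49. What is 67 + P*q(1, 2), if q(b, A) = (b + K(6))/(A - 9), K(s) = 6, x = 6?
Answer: 3016/45 ≈ 67.022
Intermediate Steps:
k = -51 (k = -2 - 49 = -51)
P = -1/45 (P = 1/(6 - 51) = 1/(-45) = -1/45 ≈ -0.022222)
q(b, A) = (6 + b)/(-9 + A) (q(b, A) = (b + 6)/(A - 9) = (6 + b)/(-9 + A))
67 + P*q(1, 2) = 67 - (6 + 1)/(45*(-9 + 2)) = 67 - 7/(45*(-7)) = 67 - (-1)*7/315 = 67 - 1/45*(-1) = 67 + 1/45 = 3016/45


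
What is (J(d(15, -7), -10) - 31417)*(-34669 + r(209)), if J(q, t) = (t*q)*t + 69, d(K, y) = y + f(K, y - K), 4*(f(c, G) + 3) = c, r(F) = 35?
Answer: 1107352882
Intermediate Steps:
f(c, G) = -3 + c/4
d(K, y) = -3 + y + K/4 (d(K, y) = y + (-3 + K/4) = -3 + y + K/4)
J(q, t) = 69 + q*t**2 (J(q, t) = (q*t)*t + 69 = q*t**2 + 69 = 69 + q*t**2)
(J(d(15, -7), -10) - 31417)*(-34669 + r(209)) = ((69 + (-3 - 7 + (1/4)*15)*(-10)**2) - 31417)*(-34669 + 35) = ((69 + (-3 - 7 + 15/4)*100) - 31417)*(-34634) = ((69 - 25/4*100) - 31417)*(-34634) = ((69 - 625) - 31417)*(-34634) = (-556 - 31417)*(-34634) = -31973*(-34634) = 1107352882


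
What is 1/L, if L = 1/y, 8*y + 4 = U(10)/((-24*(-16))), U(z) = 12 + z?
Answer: -757/1536 ≈ -0.49284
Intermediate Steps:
y = -757/1536 (y = -½ + ((12 + 10)/((-24*(-16))))/8 = -½ + (22/384)/8 = -½ + (22*(1/384))/8 = -½ + (⅛)*(11/192) = -½ + 11/1536 = -757/1536 ≈ -0.49284)
L = -1536/757 (L = 1/(-757/1536) = -1536/757 ≈ -2.0291)
1/L = 1/(-1536/757) = -757/1536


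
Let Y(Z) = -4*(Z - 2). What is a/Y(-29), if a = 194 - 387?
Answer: -193/124 ≈ -1.5565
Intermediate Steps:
Y(Z) = 8 - 4*Z (Y(Z) = -4*(-2 + Z) = 8 - 4*Z)
a = -193
a/Y(-29) = -193/(8 - 4*(-29)) = -193/(8 + 116) = -193/124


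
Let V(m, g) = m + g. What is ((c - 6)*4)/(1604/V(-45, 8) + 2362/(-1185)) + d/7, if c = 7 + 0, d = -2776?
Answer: -2760143822/6958469 ≈ -396.66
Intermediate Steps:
c = 7
V(m, g) = g + m
((c - 6)*4)/(1604/V(-45, 8) + 2362/(-1185)) + d/7 = ((7 - 6)*4)/(1604/(8 - 45) + 2362/(-1185)) - 2776/7 = (1*4)/(1604/(-37) + 2362*(-1/1185)) - 2776*⅐ = 4/(1604*(-1/37) - 2362/1185) - 2776/7 = 4/(-1604/37 - 2362/1185) - 2776/7 = 4/(-1988134/43845) - 2776/7 = 4*(-43845/1988134) - 2776/7 = -87690/994067 - 2776/7 = -2760143822/6958469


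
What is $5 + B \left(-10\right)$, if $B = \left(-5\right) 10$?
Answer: $505$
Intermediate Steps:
$B = -50$
$5 + B \left(-10\right) = 5 - -500 = 5 + 500 = 505$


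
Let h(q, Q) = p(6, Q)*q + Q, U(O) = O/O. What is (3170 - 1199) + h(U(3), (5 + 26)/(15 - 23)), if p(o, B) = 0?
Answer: 15737/8 ≈ 1967.1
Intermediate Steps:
U(O) = 1
h(q, Q) = Q (h(q, Q) = 0*q + Q = 0 + Q = Q)
(3170 - 1199) + h(U(3), (5 + 26)/(15 - 23)) = (3170 - 1199) + (5 + 26)/(15 - 23) = 1971 + 31/(-8) = 1971 + 31*(-⅛) = 1971 - 31/8 = 15737/8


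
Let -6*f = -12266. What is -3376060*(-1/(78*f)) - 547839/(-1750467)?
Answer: 999506488547/46520994481 ≈ 21.485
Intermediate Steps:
f = 6133/3 (f = -⅙*(-12266) = 6133/3 ≈ 2044.3)
-3376060*(-1/(78*f)) - 547839/(-1750467) = -3376060/((-78*6133/3)) - 547839/(-1750467) = -3376060/(-159458) - 547839*(-1/1750467) = -3376060*(-1/159458) + 182613/583489 = 1688030/79729 + 182613/583489 = 999506488547/46520994481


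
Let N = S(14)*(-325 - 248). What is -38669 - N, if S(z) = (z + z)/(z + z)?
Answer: -38096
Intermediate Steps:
S(z) = 1 (S(z) = (2*z)/((2*z)) = (2*z)*(1/(2*z)) = 1)
N = -573 (N = 1*(-325 - 248) = 1*(-573) = -573)
-38669 - N = -38669 - 1*(-573) = -38669 + 573 = -38096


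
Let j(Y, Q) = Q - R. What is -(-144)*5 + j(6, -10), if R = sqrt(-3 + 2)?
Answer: 710 - I ≈ 710.0 - 1.0*I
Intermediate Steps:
R = I (R = sqrt(-1) = I ≈ 1.0*I)
j(Y, Q) = Q - I
-(-144)*5 + j(6, -10) = -(-144)*5 + (-10 - I) = -72*(-10) + (-10 - I) = 720 + (-10 - I) = 710 - I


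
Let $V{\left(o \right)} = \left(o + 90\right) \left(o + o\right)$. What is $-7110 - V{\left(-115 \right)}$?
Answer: $-12860$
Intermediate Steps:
$V{\left(o \right)} = 2 o \left(90 + o\right)$ ($V{\left(o \right)} = \left(90 + o\right) 2 o = 2 o \left(90 + o\right)$)
$-7110 - V{\left(-115 \right)} = -7110 - 2 \left(-115\right) \left(90 - 115\right) = -7110 - 2 \left(-115\right) \left(-25\right) = -7110 - 5750 = -12860$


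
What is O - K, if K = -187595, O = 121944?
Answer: 309539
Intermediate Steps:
O - K = 121944 - 1*(-187595) = 121944 + 187595 = 309539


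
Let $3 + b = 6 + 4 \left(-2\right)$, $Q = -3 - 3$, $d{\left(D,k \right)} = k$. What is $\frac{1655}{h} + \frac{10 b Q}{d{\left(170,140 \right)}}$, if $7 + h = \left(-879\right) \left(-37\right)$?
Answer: $\frac{499325}{227612} \approx 2.1938$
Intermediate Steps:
$Q = -6$ ($Q = -3 - 3 = -6$)
$b = -5$ ($b = -3 + \left(6 + 4 \left(-2\right)\right) = -3 + \left(6 - 8\right) = -3 - 2 = -5$)
$h = 32516$ ($h = -7 - -32523 = -7 + 32523 = 32516$)
$\frac{1655}{h} + \frac{10 b Q}{d{\left(170,140 \right)}} = \frac{1655}{32516} + \frac{10 \left(-5\right) \left(-6\right)}{140} = 1655 \cdot \frac{1}{32516} + \left(-50\right) \left(-6\right) \frac{1}{140} = \frac{1655}{32516} + 300 \cdot \frac{1}{140} = \frac{1655}{32516} + \frac{15}{7} = \frac{499325}{227612}$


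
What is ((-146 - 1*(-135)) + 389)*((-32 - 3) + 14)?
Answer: -7938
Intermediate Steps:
((-146 - 1*(-135)) + 389)*((-32 - 3) + 14) = ((-146 + 135) + 389)*(-35 + 14) = (-11 + 389)*(-21) = 378*(-21) = -7938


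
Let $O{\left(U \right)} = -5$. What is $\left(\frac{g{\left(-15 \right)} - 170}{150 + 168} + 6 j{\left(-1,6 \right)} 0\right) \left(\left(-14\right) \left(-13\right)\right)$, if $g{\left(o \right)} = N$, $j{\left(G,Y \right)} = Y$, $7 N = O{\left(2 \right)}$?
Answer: $- \frac{15535}{159} \approx -97.704$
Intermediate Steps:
$N = - \frac{5}{7}$ ($N = \frac{1}{7} \left(-5\right) = - \frac{5}{7} \approx -0.71429$)
$g{\left(o \right)} = - \frac{5}{7}$
$\left(\frac{g{\left(-15 \right)} - 170}{150 + 168} + 6 j{\left(-1,6 \right)} 0\right) \left(\left(-14\right) \left(-13\right)\right) = \left(\frac{- \frac{5}{7} - 170}{150 + 168} + 6 \cdot 6 \cdot 0\right) \left(\left(-14\right) \left(-13\right)\right) = \left(- \frac{1195}{7 \cdot 318} + 36 \cdot 0\right) 182 = \left(\left(- \frac{1195}{7}\right) \frac{1}{318} + 0\right) 182 = \left(- \frac{1195}{2226} + 0\right) 182 = \left(- \frac{1195}{2226}\right) 182 = - \frac{15535}{159}$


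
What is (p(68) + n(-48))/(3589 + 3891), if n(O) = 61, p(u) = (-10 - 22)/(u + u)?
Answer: 1033/127160 ≈ 0.0081236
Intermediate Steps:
p(u) = -16/u (p(u) = -32*1/(2*u) = -16/u)
(p(68) + n(-48))/(3589 + 3891) = (-16/68 + 61)/(3589 + 3891) = (-16*1/68 + 61)/7480 = (-4/17 + 61)*(1/7480) = (1033/17)*(1/7480) = 1033/127160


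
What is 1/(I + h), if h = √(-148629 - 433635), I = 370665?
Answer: 41185/15265902721 - 2*I*√16174/45797708163 ≈ 2.6978e-6 - 5.5539e-9*I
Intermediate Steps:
h = 6*I*√16174 (h = √(-582264) = 6*I*√16174 ≈ 763.06*I)
1/(I + h) = 1/(370665 + 6*I*√16174)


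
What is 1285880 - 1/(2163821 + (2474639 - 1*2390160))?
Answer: 2891044003999/2248300 ≈ 1.2859e+6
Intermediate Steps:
1285880 - 1/(2163821 + (2474639 - 1*2390160)) = 1285880 - 1/(2163821 + (2474639 - 2390160)) = 1285880 - 1/(2163821 + 84479) = 1285880 - 1/2248300 = 2891044003999/2248300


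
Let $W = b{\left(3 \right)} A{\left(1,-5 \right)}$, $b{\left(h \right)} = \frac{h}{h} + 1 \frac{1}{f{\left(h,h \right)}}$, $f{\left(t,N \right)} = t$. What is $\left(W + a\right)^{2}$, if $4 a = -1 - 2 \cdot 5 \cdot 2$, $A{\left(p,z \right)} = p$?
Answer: $\frac{2209}{144} \approx 15.34$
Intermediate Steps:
$a = - \frac{21}{4}$ ($a = \frac{-1 - 2 \cdot 5 \cdot 2}{4} = \frac{-1 - 20}{4} = \frac{1}{4} \left(-21\right) = - \frac{21}{4} \approx -5.25$)
$b{\left(h \right)} = 1 + \frac{1}{h}$ ($b{\left(h \right)} = \frac{h}{h} + 1 \frac{1}{h} = 1 + \frac{1}{h}$)
$W = \frac{4}{3}$ ($W = \frac{1 + 3}{3} \cdot 1 = \frac{1}{3} \cdot 4 \cdot 1 = \frac{4}{3} \cdot 1 = \frac{4}{3} \approx 1.3333$)
$\left(W + a\right)^{2} = \left(\frac{4}{3} - \frac{21}{4}\right)^{2} = \left(- \frac{47}{12}\right)^{2} = \frac{2209}{144}$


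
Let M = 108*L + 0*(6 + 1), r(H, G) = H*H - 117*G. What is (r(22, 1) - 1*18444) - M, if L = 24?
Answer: -20669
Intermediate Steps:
r(H, G) = H² - 117*G
M = 2592 (M = 108*24 + 0*(6 + 1) = 2592 + 0*7 = 2592 + 0 = 2592)
(r(22, 1) - 1*18444) - M = ((22² - 117*1) - 1*18444) - 1*2592 = ((484 - 117) - 18444) - 2592 = (367 - 18444) - 2592 = -18077 - 2592 = -20669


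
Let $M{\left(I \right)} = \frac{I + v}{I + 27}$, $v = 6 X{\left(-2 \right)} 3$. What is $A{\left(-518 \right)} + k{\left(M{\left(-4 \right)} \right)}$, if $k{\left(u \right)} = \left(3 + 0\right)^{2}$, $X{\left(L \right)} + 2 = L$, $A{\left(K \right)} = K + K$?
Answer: $-1027$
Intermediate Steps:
$A{\left(K \right)} = 2 K$
$X{\left(L \right)} = -2 + L$
$v = -72$ ($v = 6 \left(-2 - 2\right) 3 = 6 \left(-4\right) 3 = \left(-24\right) 3 = -72$)
$M{\left(I \right)} = \frac{-72 + I}{27 + I}$ ($M{\left(I \right)} = \frac{I - 72}{I + 27} = \frac{-72 + I}{27 + I}$)
$k{\left(u \right)} = 9$ ($k{\left(u \right)} = 3^{2} = 9$)
$A{\left(-518 \right)} + k{\left(M{\left(-4 \right)} \right)} = 2 \left(-518\right) + 9 = -1036 + 9 = -1027$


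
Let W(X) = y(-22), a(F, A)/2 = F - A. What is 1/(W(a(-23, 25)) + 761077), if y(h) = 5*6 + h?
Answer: 1/761085 ≈ 1.3139e-6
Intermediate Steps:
a(F, A) = -2*A + 2*F (a(F, A) = 2*(F - A) = -2*A + 2*F)
y(h) = 30 + h
W(X) = 8 (W(X) = 30 - 22 = 8)
1/(W(a(-23, 25)) + 761077) = 1/(8 + 761077) = 1/761085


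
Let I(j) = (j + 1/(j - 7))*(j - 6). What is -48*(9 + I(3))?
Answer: -36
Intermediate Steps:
I(j) = (-6 + j)*(j + 1/(-7 + j)) (I(j) = (j + 1/(-7 + j))*(-6 + j) = (-6 + j)*(j + 1/(-7 + j)))
-48*(9 + I(3)) = -48*(9 + (-6 + 3³ - 13*3² + 43*3)/(-7 + 3)) = -48*(9 + (-6 + 27 - 13*9 + 129)/(-4)) = -48*(9 - (-6 + 27 - 117 + 129)/4) = -48*(9 - ¼*33) = -48*(9 - 33/4) = -48*¾ = -36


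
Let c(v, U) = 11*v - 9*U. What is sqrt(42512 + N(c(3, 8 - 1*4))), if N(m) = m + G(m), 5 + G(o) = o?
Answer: sqrt(42501) ≈ 206.16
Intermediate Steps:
G(o) = -5 + o
c(v, U) = -9*U + 11*v
N(m) = -5 + 2*m (N(m) = m + (-5 + m) = -5 + 2*m)
sqrt(42512 + N(c(3, 8 - 1*4))) = sqrt(42512 + (-5 + 2*(-9*(8 - 1*4) + 11*3))) = sqrt(42512 + (-5 + 2*(-9*(8 - 4) + 33))) = sqrt(42512 + (-5 + 2*(-9*4 + 33))) = sqrt(42512 + (-5 + 2*(-36 + 33))) = sqrt(42512 + (-5 + 2*(-3))) = sqrt(42512 + (-5 - 6)) = sqrt(42512 - 11) = sqrt(42501)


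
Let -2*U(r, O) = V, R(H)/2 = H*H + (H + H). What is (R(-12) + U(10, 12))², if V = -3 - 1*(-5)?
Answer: 57121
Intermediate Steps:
V = 2 (V = -3 + 5 = 2)
R(H) = 2*H² + 4*H (R(H) = 2*(H*H + (H + H)) = 2*(H² + 2*H) = 2*H² + 4*H)
U(r, O) = -1 (U(r, O) = -½*2 = -1)
(R(-12) + U(10, 12))² = (2*(-12)*(2 - 12) - 1)² = (2*(-12)*(-10) - 1)² = (240 - 1)² = 239² = 57121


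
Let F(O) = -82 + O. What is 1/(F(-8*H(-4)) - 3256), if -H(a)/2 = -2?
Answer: -1/3370 ≈ -0.00029674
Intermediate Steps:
H(a) = 4 (H(a) = -2*(-2) = 4)
1/(F(-8*H(-4)) - 3256) = 1/((-82 - 8*4) - 3256) = 1/((-82 - 32) - 3256) = 1/(-114 - 3256) = 1/(-3370) = -1/3370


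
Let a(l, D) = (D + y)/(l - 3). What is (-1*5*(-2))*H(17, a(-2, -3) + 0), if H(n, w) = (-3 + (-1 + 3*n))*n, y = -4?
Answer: 7990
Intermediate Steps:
a(l, D) = (-4 + D)/(-3 + l) (a(l, D) = (D - 4)/(l - 3) = (-4 + D)/(-3 + l))
H(n, w) = n*(-4 + 3*n) (H(n, w) = (-4 + 3*n)*n = n*(-4 + 3*n))
(-1*5*(-2))*H(17, a(-2, -3) + 0) = (-1*5*(-2))*(17*(-4 + 3*17)) = (-5*(-2))*(17*(-4 + 51)) = 10*(17*47) = 10*799 = 7990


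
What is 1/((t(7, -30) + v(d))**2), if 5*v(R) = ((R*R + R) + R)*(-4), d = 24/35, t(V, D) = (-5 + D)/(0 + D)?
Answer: 1350562500/126990361 ≈ 10.635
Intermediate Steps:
t(V, D) = (-5 + D)/D
d = 24/35 (d = 24*(1/35) = 24/35 ≈ 0.68571)
v(R) = -8*R/5 - 4*R**2/5 (v(R) = (((R*R + R) + R)*(-4))/5 = (((R**2 + R) + R)*(-4))/5 = (((R + R**2) + R)*(-4))/5 = ((R**2 + 2*R)*(-4))/5 = (-8*R - 4*R**2)/5 = -8*R/5 - 4*R**2/5)
1/((t(7, -30) + v(d))**2) = 1/(((-5 - 30)/(-30) - 4/5*24/35*(2 + 24/35))**2) = 1/((-1/30*(-35) - 4/5*24/35*94/35)**2) = 1/((7/6 - 9024/6125)**2) = 1/((-11269/36750)**2) = 1/(126990361/1350562500) = 1350562500/126990361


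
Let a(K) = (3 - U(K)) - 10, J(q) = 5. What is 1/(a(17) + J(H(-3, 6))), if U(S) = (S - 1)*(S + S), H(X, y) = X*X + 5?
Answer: -1/546 ≈ -0.0018315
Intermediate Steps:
H(X, y) = 5 + X**2 (H(X, y) = X**2 + 5 = 5 + X**2)
U(S) = 2*S*(-1 + S) (U(S) = (-1 + S)*(2*S) = 2*S*(-1 + S))
a(K) = -7 - 2*K*(-1 + K) (a(K) = (3 - 2*K*(-1 + K)) - 10 = -7 - 2*K*(-1 + K))
1/(a(17) + J(H(-3, 6))) = 1/((-7 - 2*17*(-1 + 17)) + 5) = 1/((-7 - 2*17*16) + 5) = 1/((-7 - 544) + 5) = 1/(-551 + 5) = 1/(-546) = -1/546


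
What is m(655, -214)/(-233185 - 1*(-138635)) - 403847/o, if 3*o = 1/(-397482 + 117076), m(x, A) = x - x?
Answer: 339723365646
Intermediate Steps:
m(x, A) = 0
o = -1/841218 (o = 1/(3*(-397482 + 117076)) = (⅓)/(-280406) = (⅓)*(-1/280406) = -1/841218 ≈ -1.1888e-6)
m(655, -214)/(-233185 - 1*(-138635)) - 403847/o = 0/(-233185 - 1*(-138635)) - 403847/(-1/841218) = 0/(-233185 + 138635) - 403847*(-841218) = 0/(-94550) + 339723365646 = 0*(-1/94550) + 339723365646 = 0 + 339723365646 = 339723365646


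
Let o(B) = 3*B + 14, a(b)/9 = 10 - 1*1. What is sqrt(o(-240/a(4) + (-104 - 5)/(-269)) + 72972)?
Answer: sqrt(47527062301)/807 ≈ 270.15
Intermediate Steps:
a(b) = 81 (a(b) = 9*(10 - 1*1) = 9*(10 - 1) = 9*9 = 81)
o(B) = 14 + 3*B
sqrt(o(-240/a(4) + (-104 - 5)/(-269)) + 72972) = sqrt((14 + 3*(-240/81 + (-104 - 5)/(-269))) + 72972) = sqrt((14 + 3*(-240*1/81 - 109*(-1/269))) + 72972) = sqrt((14 + 3*(-80/27 + 109/269)) + 72972) = sqrt((14 + 3*(-18577/7263)) + 72972) = sqrt((14 - 18577/2421) + 72972) = sqrt(15317/2421 + 72972) = sqrt(176680529/2421) = sqrt(47527062301)/807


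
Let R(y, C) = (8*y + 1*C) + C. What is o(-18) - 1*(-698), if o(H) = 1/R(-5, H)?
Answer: 53047/76 ≈ 697.99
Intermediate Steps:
R(y, C) = 2*C + 8*y (R(y, C) = (8*y + C) + C = (C + 8*y) + C = 2*C + 8*y)
o(H) = 1/(-40 + 2*H) (o(H) = 1/(2*H + 8*(-5)) = 1/(2*H - 40) = 1/(-40 + 2*H))
o(-18) - 1*(-698) = 1/(2*(-20 - 18)) - 1*(-698) = (½)/(-38) + 698 = (½)*(-1/38) + 698 = -1/76 + 698 = 53047/76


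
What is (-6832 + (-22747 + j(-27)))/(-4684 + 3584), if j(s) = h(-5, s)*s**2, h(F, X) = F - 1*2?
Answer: 17341/550 ≈ 31.529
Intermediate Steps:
h(F, X) = -2 + F (h(F, X) = F - 2 = -2 + F)
j(s) = -7*s**2 (j(s) = (-2 - 5)*s**2 = -7*s**2)
(-6832 + (-22747 + j(-27)))/(-4684 + 3584) = (-6832 + (-22747 - 7*(-27)**2))/(-4684 + 3584) = (-6832 + (-22747 - 7*729))/(-1100) = (-6832 + (-22747 - 5103))*(-1/1100) = (-6832 - 27850)*(-1/1100) = -34682*(-1/1100) = 17341/550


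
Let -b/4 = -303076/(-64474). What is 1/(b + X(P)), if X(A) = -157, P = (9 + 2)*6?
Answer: -32237/5667361 ≈ -0.0056882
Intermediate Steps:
b = -606152/32237 (b = -(-1212304)/(-64474) = -(-1212304)*(-1)/64474 = -4*151538/32237 = -606152/32237 ≈ -18.803)
P = 66 (P = 11*6 = 66)
1/(b + X(P)) = 1/(-606152/32237 - 157) = 1/(-5667361/32237) = -32237/5667361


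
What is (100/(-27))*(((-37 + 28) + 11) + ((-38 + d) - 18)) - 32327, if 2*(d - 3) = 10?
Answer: -868229/27 ≈ -32157.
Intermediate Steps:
d = 8 (d = 3 + (½)*10 = 3 + 5 = 8)
(100/(-27))*(((-37 + 28) + 11) + ((-38 + d) - 18)) - 32327 = (100/(-27))*(((-37 + 28) + 11) + ((-38 + 8) - 18)) - 32327 = (100*(-1/27))*((-9 + 11) + (-30 - 18)) - 32327 = -100*(2 - 48)/27 - 32327 = -100/27*(-46) - 32327 = 4600/27 - 32327 = -868229/27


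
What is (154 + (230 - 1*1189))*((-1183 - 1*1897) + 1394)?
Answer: 1357230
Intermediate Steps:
(154 + (230 - 1*1189))*((-1183 - 1*1897) + 1394) = (154 + (230 - 1189))*((-1183 - 1897) + 1394) = (154 - 959)*(-3080 + 1394) = -805*(-1686) = 1357230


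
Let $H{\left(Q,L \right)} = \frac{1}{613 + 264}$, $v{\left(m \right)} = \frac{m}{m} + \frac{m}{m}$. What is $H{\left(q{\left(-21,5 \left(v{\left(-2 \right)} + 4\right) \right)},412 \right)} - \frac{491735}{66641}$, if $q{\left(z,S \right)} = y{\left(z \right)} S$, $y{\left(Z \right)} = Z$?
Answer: $- \frac{431184954}{58444157} \approx -7.3777$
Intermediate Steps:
$v{\left(m \right)} = 2$ ($v{\left(m \right)} = 1 + 1 = 2$)
$q{\left(z,S \right)} = S z$ ($q{\left(z,S \right)} = z S = S z$)
$H{\left(Q,L \right)} = \frac{1}{877}$
$H{\left(q{\left(-21,5 \left(v{\left(-2 \right)} + 4\right) \right)},412 \right)} - \frac{491735}{66641} = \frac{1}{877} - \frac{491735}{66641} = - \frac{431184954}{58444157}$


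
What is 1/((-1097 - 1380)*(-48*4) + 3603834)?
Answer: 1/4079418 ≈ 2.4513e-7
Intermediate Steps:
1/((-1097 - 1380)*(-48*4) + 3603834) = 1/(-2477*(-192) + 3603834) = 1/(475584 + 3603834) = 1/4079418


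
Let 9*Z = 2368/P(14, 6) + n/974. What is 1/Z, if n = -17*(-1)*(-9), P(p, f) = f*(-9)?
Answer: -236682/1157347 ≈ -0.20450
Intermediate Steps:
P(p, f) = -9*f
n = -153 (n = 17*(-9) = -153)
Z = -1157347/236682 (Z = (2368/((-9*6)) - 153/974)/9 = (2368/(-54) - 153*1/974)/9 = (2368*(-1/54) - 153/974)/9 = (-1184/27 - 153/974)/9 = (⅑)*(-1157347/26298) = -1157347/236682 ≈ -4.8899)
1/Z = 1/(-1157347/236682) = -236682/1157347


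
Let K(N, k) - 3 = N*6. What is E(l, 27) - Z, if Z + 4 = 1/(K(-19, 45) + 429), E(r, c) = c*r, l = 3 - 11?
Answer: -67417/318 ≈ -212.00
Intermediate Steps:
K(N, k) = 3 + 6*N (K(N, k) = 3 + N*6 = 3 + 6*N)
l = -8 (l = 3 - 1*11 = 3 - 11 = -8)
Z = -1271/318 (Z = -4 + 1/((3 + 6*(-19)) + 429) = -4 + 1/((3 - 114) + 429) = -4 + 1/(-111 + 429) = -4 + 1/318 = -1271/318 ≈ -3.9969)
E(l, 27) - Z = 27*(-8) - 1*(-1271/318) = -216 + 1271/318 = -67417/318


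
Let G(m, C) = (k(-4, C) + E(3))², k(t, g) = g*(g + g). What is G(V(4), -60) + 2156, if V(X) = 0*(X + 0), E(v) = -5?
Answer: 51770181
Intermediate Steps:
V(X) = 0 (V(X) = 0*X = 0)
k(t, g) = 2*g² (k(t, g) = g*(2*g) = 2*g²)
G(m, C) = (-5 + 2*C²)² (G(m, C) = (2*C² - 5)² = (-5 + 2*C²)²)
G(V(4), -60) + 2156 = (-5 + 2*(-60)²)² + 2156 = (-5 + 2*3600)² + 2156 = (-5 + 7200)² + 2156 = 7195² + 2156 = 51768025 + 2156 = 51770181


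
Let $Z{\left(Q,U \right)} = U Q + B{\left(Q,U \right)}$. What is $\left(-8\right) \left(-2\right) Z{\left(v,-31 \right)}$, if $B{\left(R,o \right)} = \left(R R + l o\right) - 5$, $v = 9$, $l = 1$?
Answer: $-3744$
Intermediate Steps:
$B{\left(R,o \right)} = -5 + o + R^{2}$ ($B{\left(R,o \right)} = \left(R R + 1 o\right) - 5 = \left(R^{2} + o\right) - 5 = \left(o + R^{2}\right) - 5 = -5 + o + R^{2}$)
$Z{\left(Q,U \right)} = -5 + U + Q^{2} + Q U$ ($Z{\left(Q,U \right)} = U Q + \left(-5 + U + Q^{2}\right) = Q U + \left(-5 + U + Q^{2}\right) = -5 + U + Q^{2} + Q U$)
$\left(-8\right) \left(-2\right) Z{\left(v,-31 \right)} = \left(-8\right) \left(-2\right) \left(-5 - 31 + 9^{2} + 9 \left(-31\right)\right) = 16 \left(-5 - 31 + 81 - 279\right) = 16 \left(-234\right) = -3744$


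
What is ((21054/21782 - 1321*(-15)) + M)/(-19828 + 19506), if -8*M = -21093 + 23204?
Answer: -1703534635/28055216 ≈ -60.721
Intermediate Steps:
M = -2111/8 (M = -(-21093 + 23204)/8 = -1/8*2111 = -2111/8 ≈ -263.88)
((21054/21782 - 1321*(-15)) + M)/(-19828 + 19506) = ((21054/21782 - 1321*(-15)) - 2111/8)/(-19828 + 19506) = ((21054*(1/21782) + 19815) - 2111/8)/(-322) = ((10527/10891 + 19815) - 2111/8)*(-1/322) = (215815692/10891 - 2111/8)*(-1/322) = (1703534635/87128)*(-1/322) = -1703534635/28055216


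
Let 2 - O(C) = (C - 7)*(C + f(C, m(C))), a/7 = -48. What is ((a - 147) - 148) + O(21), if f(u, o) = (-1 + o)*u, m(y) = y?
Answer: -6803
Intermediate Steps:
a = -336 (a = 7*(-48) = -336)
f(u, o) = u*(-1 + o)
O(C) = 2 - (-7 + C)*(C + C*(-1 + C)) (O(C) = 2 - (C - 7)*(C + C*(-1 + C)) = 2 - (-7 + C)*(C + C*(-1 + C)))
((a - 147) - 148) + O(21) = ((-336 - 147) - 148) + (2 - 1*21**3 + 7*21**2) = (-483 - 148) + (2 - 1*9261 + 7*441) = -631 + (2 - 9261 + 3087) = -631 - 6172 = -6803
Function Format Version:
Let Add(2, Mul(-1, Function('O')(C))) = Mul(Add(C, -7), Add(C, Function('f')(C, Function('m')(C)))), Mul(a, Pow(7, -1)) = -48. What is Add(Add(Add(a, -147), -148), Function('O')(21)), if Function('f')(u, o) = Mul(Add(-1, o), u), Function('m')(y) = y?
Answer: -6803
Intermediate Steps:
a = -336 (a = Mul(7, -48) = -336)
Function('f')(u, o) = Mul(u, Add(-1, o))
Function('O')(C) = Add(2, Mul(-1, Add(-7, C), Add(C, Mul(C, Add(-1, C))))) (Function('O')(C) = Add(2, Mul(-1, Mul(Add(C, -7), Add(C, Mul(C, Add(-1, C)))))) = Add(2, Mul(-1, Mul(Add(-7, C), Add(C, Mul(C, Add(-1, C)))))) = Add(2, Mul(-1, Add(-7, C), Add(C, Mul(C, Add(-1, C))))))
Add(Add(Add(a, -147), -148), Function('O')(21)) = Add(Add(Add(-336, -147), -148), Add(2, Mul(-1, Pow(21, 3)), Mul(7, Pow(21, 2)))) = Add(Add(-483, -148), Add(2, Mul(-1, 9261), Mul(7, 441))) = Add(-631, Add(2, -9261, 3087)) = Add(-631, -6172) = -6803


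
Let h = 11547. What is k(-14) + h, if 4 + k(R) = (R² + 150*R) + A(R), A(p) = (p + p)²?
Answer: 10423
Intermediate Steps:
A(p) = 4*p² (A(p) = (2*p)² = 4*p²)
k(R) = -4 + 5*R² + 150*R (k(R) = -4 + ((R² + 150*R) + 4*R²) = -4 + (5*R² + 150*R) = -4 + 5*R² + 150*R)
k(-14) + h = (-4 + 5*(-14)² + 150*(-14)) + 11547 = (-4 + 5*196 - 2100) + 11547 = (-4 + 980 - 2100) + 11547 = -1124 + 11547 = 10423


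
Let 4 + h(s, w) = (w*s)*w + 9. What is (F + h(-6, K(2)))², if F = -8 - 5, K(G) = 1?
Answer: 196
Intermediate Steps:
h(s, w) = 5 + s*w² (h(s, w) = -4 + ((w*s)*w + 9) = -4 + ((s*w)*w + 9) = -4 + (s*w² + 9) = -4 + (9 + s*w²) = 5 + s*w²)
F = -13
(F + h(-6, K(2)))² = (-13 + (5 - 6*1²))² = (-13 + (5 - 6*1))² = (-13 + (5 - 6))² = (-13 - 1)² = (-14)² = 196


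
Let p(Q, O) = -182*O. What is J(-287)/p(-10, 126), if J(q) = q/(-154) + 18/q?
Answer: -11371/144792648 ≈ -7.8533e-5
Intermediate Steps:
J(q) = 18/q - q/154 (J(q) = q*(-1/154) + 18/q = -q/154 + 18/q = 18/q - q/154)
J(-287)/p(-10, 126) = (18/(-287) - 1/154*(-287))/((-182*126)) = (18*(-1/287) + 41/22)/(-22932) = (-18/287 + 41/22)*(-1/22932) = (11371/6314)*(-1/22932) = -11371/144792648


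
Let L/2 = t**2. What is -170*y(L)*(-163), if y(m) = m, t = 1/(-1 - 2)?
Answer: 55420/9 ≈ 6157.8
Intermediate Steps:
t = -1/3 (t = 1/(-3) = -1/3 ≈ -0.33333)
L = 2/9 (L = 2*(-1/3)**2 = 2*(1/9) = 2/9 ≈ 0.22222)
-170*y(L)*(-163) = -170*2/9*(-163) = -340/9*(-163) = 55420/9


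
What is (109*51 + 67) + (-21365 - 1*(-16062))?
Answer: 323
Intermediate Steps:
(109*51 + 67) + (-21365 - 1*(-16062)) = (5559 + 67) + (-21365 + 16062) = 5626 - 5303 = 323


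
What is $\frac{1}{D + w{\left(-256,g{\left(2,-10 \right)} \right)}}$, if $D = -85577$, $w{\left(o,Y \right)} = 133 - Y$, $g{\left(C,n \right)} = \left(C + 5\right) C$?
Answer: $- \frac{1}{85458} \approx -1.1702 \cdot 10^{-5}$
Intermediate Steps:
$g{\left(C,n \right)} = C \left(5 + C\right)$ ($g{\left(C,n \right)} = \left(5 + C\right) C = C \left(5 + C\right)$)
$\frac{1}{D + w{\left(-256,g{\left(2,-10 \right)} \right)}} = \frac{1}{-85577 + \left(133 - 2 \left(5 + 2\right)\right)} = \frac{1}{-85577 + \left(133 - 2 \cdot 7\right)} = \frac{1}{-85577 + \left(133 - 14\right)} = \frac{1}{-85577 + 119} = \frac{1}{-85458} = - \frac{1}{85458}$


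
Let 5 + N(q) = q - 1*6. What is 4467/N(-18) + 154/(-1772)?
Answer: -3959995/25694 ≈ -154.12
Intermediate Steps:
N(q) = -11 + q (N(q) = -5 + (q - 1*6) = -5 + (q - 6) = -5 + (-6 + q) = -11 + q)
4467/N(-18) + 154/(-1772) = 4467/(-11 - 18) + 154/(-1772) = 4467/(-29) + 154*(-1/1772) = 4467*(-1/29) - 77/886 = -4467/29 - 77/886 = -3959995/25694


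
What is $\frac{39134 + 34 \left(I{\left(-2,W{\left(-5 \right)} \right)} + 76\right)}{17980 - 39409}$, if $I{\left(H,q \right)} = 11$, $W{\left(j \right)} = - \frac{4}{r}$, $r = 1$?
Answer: $- \frac{42092}{21429} \approx -1.9643$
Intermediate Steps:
$W{\left(j \right)} = -4$ ($W{\left(j \right)} = - \frac{4}{1} = \left(-4\right) 1 = -4$)
$\frac{39134 + 34 \left(I{\left(-2,W{\left(-5 \right)} \right)} + 76\right)}{17980 - 39409} = \frac{39134 + 34 \left(11 + 76\right)}{17980 - 39409} = \frac{39134 + 34 \cdot 87}{-21429} = \left(39134 + 2958\right) \left(- \frac{1}{21429}\right) = 42092 \left(- \frac{1}{21429}\right) = - \frac{42092}{21429}$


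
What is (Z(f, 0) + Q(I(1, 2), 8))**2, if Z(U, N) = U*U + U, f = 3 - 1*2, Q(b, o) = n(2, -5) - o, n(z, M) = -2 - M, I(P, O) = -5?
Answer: 9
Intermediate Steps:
Q(b, o) = 3 - o (Q(b, o) = (-2 - 1*(-5)) - o = (-2 + 5) - o = 3 - o)
f = 1 (f = 3 - 2 = 1)
Z(U, N) = U + U**2 (Z(U, N) = U**2 + U = U + U**2)
(Z(f, 0) + Q(I(1, 2), 8))**2 = (1*(1 + 1) + (3 - 1*8))**2 = (1*2 + (3 - 8))**2 = (2 - 5)**2 = (-3)**2 = 9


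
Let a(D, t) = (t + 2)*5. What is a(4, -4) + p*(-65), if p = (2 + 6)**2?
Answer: -4170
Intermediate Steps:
a(D, t) = 10 + 5*t (a(D, t) = (2 + t)*5 = 10 + 5*t)
p = 64 (p = 8**2 = 64)
a(4, -4) + p*(-65) = (10 + 5*(-4)) + 64*(-65) = (10 - 20) - 4160 = -10 - 4160 = -4170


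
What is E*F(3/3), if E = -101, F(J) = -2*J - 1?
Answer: 303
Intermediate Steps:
F(J) = -1 - 2*J
E*F(3/3) = -101*(-1 - 6/3) = -101*(-1 - 2*1) = -101*(-1 - 2) = -101*(-3) = 303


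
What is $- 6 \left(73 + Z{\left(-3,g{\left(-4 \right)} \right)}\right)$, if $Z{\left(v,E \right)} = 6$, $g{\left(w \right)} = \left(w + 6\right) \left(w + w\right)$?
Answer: $-474$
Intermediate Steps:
$g{\left(w \right)} = 2 w \left(6 + w\right)$ ($g{\left(w \right)} = \left(6 + w\right) 2 w = 2 w \left(6 + w\right)$)
$- 6 \left(73 + Z{\left(-3,g{\left(-4 \right)} \right)}\right) = - 6 \left(73 + 6\right) = \left(-6\right) 79 = -474$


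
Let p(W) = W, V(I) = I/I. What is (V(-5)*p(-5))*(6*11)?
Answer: -330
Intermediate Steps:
V(I) = 1
(V(-5)*p(-5))*(6*11) = (1*(-5))*(6*11) = -5*66 = -330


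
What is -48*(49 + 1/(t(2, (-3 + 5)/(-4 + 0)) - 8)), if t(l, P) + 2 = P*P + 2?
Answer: -72720/31 ≈ -2345.8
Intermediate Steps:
t(l, P) = P² (t(l, P) = -2 + (P*P + 2) = -2 + (P² + 2) = -2 + (2 + P²) = P²)
-48*(49 + 1/(t(2, (-3 + 5)/(-4 + 0)) - 8)) = -48*(49 + 1/(((-3 + 5)/(-4 + 0))² - 8)) = -48*(49 + 1/((2/(-4))² - 8)) = -48*(49 + 1/((2*(-¼))² - 8)) = -48*(49 + 1/((-½)² - 8)) = -48*(49 + 1/(¼ - 8)) = -48*(49 + 1/(-31/4)) = -48*(49 - 4/31) = -48*1515/31 = -72720/31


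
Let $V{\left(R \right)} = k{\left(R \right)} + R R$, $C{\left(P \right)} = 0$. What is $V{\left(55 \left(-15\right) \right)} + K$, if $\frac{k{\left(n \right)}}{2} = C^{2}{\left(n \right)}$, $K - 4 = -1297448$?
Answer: $-616819$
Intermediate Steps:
$K = -1297444$ ($K = 4 - 1297448 = -1297444$)
$k{\left(n \right)} = 0$ ($k{\left(n \right)} = 2 \cdot 0^{2} = 2 \cdot 0 = 0$)
$V{\left(R \right)} = R^{2}$ ($V{\left(R \right)} = 0 + R R = 0 + R^{2} = R^{2}$)
$V{\left(55 \left(-15\right) \right)} + K = \left(55 \left(-15\right)\right)^{2} - 1297444 = \left(-825\right)^{2} - 1297444 = 680625 - 1297444 = -616819$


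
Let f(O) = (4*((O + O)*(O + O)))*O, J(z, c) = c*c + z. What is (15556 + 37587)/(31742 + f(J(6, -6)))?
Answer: 53143/1217150 ≈ 0.043662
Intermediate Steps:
J(z, c) = z + c**2 (J(z, c) = c**2 + z = z + c**2)
f(O) = 16*O**3 (f(O) = (4*((2*O)*(2*O)))*O = (4*(4*O**2))*O = (16*O**2)*O = 16*O**3)
(15556 + 37587)/(31742 + f(J(6, -6))) = (15556 + 37587)/(31742 + 16*(6 + (-6)**2)**3) = 53143/(31742 + 16*(6 + 36)**3) = 53143/(31742 + 16*42**3) = 53143/(31742 + 16*74088) = 53143/(31742 + 1185408) = 53143/1217150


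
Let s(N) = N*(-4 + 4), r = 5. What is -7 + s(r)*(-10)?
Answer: -7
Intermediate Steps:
s(N) = 0 (s(N) = N*0 = 0)
-7 + s(r)*(-10) = -7 + 0*(-10) = -7 + 0 = -7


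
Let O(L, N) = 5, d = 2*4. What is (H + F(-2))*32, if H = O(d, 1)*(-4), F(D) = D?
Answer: -704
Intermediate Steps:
d = 8
H = -20 (H = 5*(-4) = -20)
(H + F(-2))*32 = (-20 - 2)*32 = -22*32 = -704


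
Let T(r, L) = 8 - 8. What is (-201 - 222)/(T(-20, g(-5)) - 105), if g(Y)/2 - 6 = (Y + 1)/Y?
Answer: 141/35 ≈ 4.0286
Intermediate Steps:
g(Y) = 12 + 2*(1 + Y)/Y (g(Y) = 12 + 2*((Y + 1)/Y) = 12 + 2*((1 + Y)/Y) = 12 + 2*(1 + Y)/Y)
T(r, L) = 0
(-201 - 222)/(T(-20, g(-5)) - 105) = (-201 - 222)/(0 - 105) = -423/(-105) = -423*(-1/105) = 141/35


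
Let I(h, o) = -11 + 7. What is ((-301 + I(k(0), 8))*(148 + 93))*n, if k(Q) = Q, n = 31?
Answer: -2278655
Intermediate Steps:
I(h, o) = -4
((-301 + I(k(0), 8))*(148 + 93))*n = ((-301 - 4)*(148 + 93))*31 = -305*241*31 = -73505*31 = -2278655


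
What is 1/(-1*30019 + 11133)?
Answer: -1/18886 ≈ -5.2949e-5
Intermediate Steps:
1/(-1*30019 + 11133) = 1/(-30019 + 11133) = 1/(-18886) = -1/18886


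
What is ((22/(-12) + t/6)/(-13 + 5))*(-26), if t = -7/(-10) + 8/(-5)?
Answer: -1547/240 ≈ -6.4458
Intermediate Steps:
t = -9/10 (t = -7*(-1/10) + 8*(-1/5) = 7/10 - 8/5 = -9/10 ≈ -0.90000)
((22/(-12) + t/6)/(-13 + 5))*(-26) = ((22/(-12) - 9/10/6)/(-13 + 5))*(-26) = ((22*(-1/12) - 9/10*1/6)/(-8))*(-26) = ((-11/6 - 3/20)*(-1/8))*(-26) = -119/60*(-1/8)*(-26) = (119/480)*(-26) = -1547/240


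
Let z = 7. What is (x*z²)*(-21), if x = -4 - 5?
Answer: 9261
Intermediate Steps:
x = -9
(x*z²)*(-21) = -9*7²*(-21) = -9*49*(-21) = -441*(-21) = 9261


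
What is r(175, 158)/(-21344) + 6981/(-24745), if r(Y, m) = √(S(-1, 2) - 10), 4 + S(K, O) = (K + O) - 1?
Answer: -6981/24745 - I*√14/21344 ≈ -0.28212 - 0.0001753*I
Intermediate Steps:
S(K, O) = -5 + K + O (S(K, O) = -4 + ((K + O) - 1) = -4 + (-1 + K + O) = -5 + K + O)
r(Y, m) = I*√14 (r(Y, m) = √((-5 - 1 + 2) - 10) = √(-4 - 10) = √(-14) = I*√14)
r(175, 158)/(-21344) + 6981/(-24745) = (I*√14)/(-21344) + 6981/(-24745) = (I*√14)*(-1/21344) + 6981*(-1/24745) = -I*√14/21344 - 6981/24745 = -6981/24745 - I*√14/21344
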